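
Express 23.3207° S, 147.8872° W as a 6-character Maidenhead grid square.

Offset from 180°W / 90°S: lon 32.1128°, lat 66.6793°.
Field: lon ⌊32.1128/20⌋ = 1 → B; lat ⌊66.6793/10⌋ = 6 → G.
Square: lon ⌊12.1128/2⌋ = 6; lat ⌊6.6793/1⌋ = 6.
Subsquare: lon ⌊0.1128/0.0833333⌋ = 1 → b; lat ⌊0.6793/0.0416667⌋ = 16 → q.

BG66bq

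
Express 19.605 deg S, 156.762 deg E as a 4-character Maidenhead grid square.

Offset from 180°W / 90°S: lon 336.76°, lat 70.39°.
Field (20°×10°, letters A–R): 336.76/20 → 16 → Q, 70.39/10 → 7 → H; chars QH.
Square (2°×1°, digits 0–9): 16.76/2 → 8, 0.39/1 → 0; chars 80.

QH80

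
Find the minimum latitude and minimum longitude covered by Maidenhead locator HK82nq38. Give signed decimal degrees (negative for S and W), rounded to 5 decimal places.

Field H=7, K=10: +7·20° lon, +10·10° lat → SW at lon -40°, lat 10°.
Square 8, 2: +8·2° lon, +2·1° lat → SW at lon -24°, lat 12°.
Subsquare n=13, q=16: +13·0.0833333° lon, +16·0.0416667° lat → SW at lon -22.9167°, lat 12.6667°.
Extended square 3, 8: +3·0.00833333° lon, +8·0.00416667° lat → SW at lon -22.8917°, lat 12.7°.
latitude 12.70000, longitude -22.89167.

12.70000, -22.89167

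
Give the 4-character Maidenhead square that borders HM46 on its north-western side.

HM37

Longitude square 4; −1 → 3.
Latitude square 6; +1 → 7.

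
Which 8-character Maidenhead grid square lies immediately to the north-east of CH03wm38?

CH03wm49

Longitude extended square 3; +1 → 4.
Latitude extended square 8; +1 → 9.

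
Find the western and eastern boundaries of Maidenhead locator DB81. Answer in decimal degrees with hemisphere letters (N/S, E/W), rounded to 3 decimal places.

104.000° W, 102.000° W

Field D=3, B=1: +3·20° lon, +1·10° lat → SW at lon -120°, lat -80°.
Square 8, 1: +8·2° lon, +1·1° lat → SW at lon -104°, lat -79°.
Cell spans 2° lon × 1° lat.
west 104.000° W, east 102.000° W.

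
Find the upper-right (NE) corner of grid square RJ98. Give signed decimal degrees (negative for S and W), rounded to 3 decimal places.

Field R=17, J=9: +17·20° lon, +9·10° lat → SW at lon 160°, lat 0°.
Square 9, 8: +9·2° lon, +8·1° lat → SW at lon 178°, lat 8°.
Cell spans 2° lon × 1° lat. NE corner is SW corner plus one full cell.
latitude 9.000, longitude 180.000.

9.000, 180.000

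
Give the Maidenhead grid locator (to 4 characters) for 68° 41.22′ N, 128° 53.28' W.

Add 180° to longitude and 90° to latitude: 51.11, 158.69.
Field: 51.11/20 → 2 → C, 158.69/10 → 15 → P; chars CP.
Square: 11.11/2 → 5, 8.69/1 → 8; chars 58.

CP58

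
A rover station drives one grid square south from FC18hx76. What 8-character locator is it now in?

FC18hx75

Latitude extended square 6; −1 → 5.
The longitude characters are unchanged.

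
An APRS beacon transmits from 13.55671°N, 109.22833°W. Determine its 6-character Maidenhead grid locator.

DK53jn

Offset from 180°W / 90°S: lon 70.7717°, lat 103.5567°.
Field: lon ⌊70.7717/20⌋ = 3 → D; lat ⌊103.5567/10⌋ = 10 → K.
Square: lon ⌊10.7717/2⌋ = 5; lat ⌊3.5567/1⌋ = 3.
Subsquare: lon ⌊0.7717/0.0833333⌋ = 9 → j; lat ⌊0.5567/0.0416667⌋ = 13 → n.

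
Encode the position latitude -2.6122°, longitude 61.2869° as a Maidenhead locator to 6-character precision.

Offset from 180°W / 90°S: lon 241.2869°, lat 87.3878°.
Field: 241.2869/20 → 12 → M, 87.3878/10 → 8 → I; chars MI.
Square: 1.2869/2 → 0, 7.3878/1 → 7; chars 07.
Subsquare: 1.2869/0.0833333 → 15 → p, 0.3878/0.0416667 → 9 → j; chars pj.

MI07pj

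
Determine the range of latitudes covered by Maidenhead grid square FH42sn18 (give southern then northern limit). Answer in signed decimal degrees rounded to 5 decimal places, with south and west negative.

-17.42500, -17.42083

Field F=5, H=7: +5·20° lon, +7·10° lat → SW at lon -80°, lat -20°.
Square 4, 2: +4·2° lon, +2·1° lat → SW at lon -72°, lat -18°.
Subsquare s=18, n=13: +18·0.0833333° lon, +13·0.0416667° lat → SW at lon -70.5°, lat -17.4583°.
Extended square 1, 8: +1·0.00833333° lon, +8·0.00416667° lat → SW at lon -70.4917°, lat -17.425°.
Cell spans 0.00833333° lon × 0.00416667° lat.
south -17.42500, north -17.42083.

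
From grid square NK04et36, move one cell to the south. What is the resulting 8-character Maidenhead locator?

Latitude extended square 6; −1 → 5.
The longitude characters are unchanged.

NK04et35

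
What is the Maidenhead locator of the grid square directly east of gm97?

HM07

Longitude square 9; +1 → 10, wraps to 0, carry into field.
Longitude field G = 6; +1 → 7 = H.
The latitude characters are unchanged.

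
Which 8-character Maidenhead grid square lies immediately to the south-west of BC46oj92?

Longitude extended square 9; −1 → 8.
Latitude extended square 2; −1 → 1.

BC46oj81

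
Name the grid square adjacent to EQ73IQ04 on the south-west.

EQ73hq93

Longitude extended square 0; −1 → -1, wraps to 9, carry into subsquare.
Longitude subsquare i = 8; −1 → 7 = h.
Latitude extended square 4; −1 → 3.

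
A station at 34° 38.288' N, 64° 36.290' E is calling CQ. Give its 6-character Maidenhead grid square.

MM24hp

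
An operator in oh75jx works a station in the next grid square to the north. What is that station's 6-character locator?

OH76ja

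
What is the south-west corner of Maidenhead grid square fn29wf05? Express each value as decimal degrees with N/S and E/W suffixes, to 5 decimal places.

Field F=5, N=13: +5·20° lon, +13·10° lat → SW at lon -80°, lat 40°.
Square 2, 9: +2·2° lon, +9·1° lat → SW at lon -76°, lat 49°.
Subsquare w=22, f=5: +22·0.0833333° lon, +5·0.0416667° lat → SW at lon -74.1667°, lat 49.2083°.
Extended square 0, 5: +0·0.00833333° lon, +5·0.00416667° lat → SW at lon -74.1667°, lat 49.2292°.
latitude 49.22917° N, longitude 74.16667° W.

49.22917° N, 74.16667° W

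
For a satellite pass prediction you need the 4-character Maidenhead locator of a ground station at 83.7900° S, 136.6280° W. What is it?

Offset from 180°W / 90°S: lon 43.37°, lat 6.21°.
Field: lon ⌊43.37/20⌋ = 2 → C; lat ⌊6.21/10⌋ = 0 → A.
Square: lon ⌊3.37/2⌋ = 1; lat ⌊6.21/1⌋ = 6.

CA16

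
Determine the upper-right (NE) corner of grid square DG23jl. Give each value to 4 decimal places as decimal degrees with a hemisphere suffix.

26.5000° S, 115.1667° W

Field D=3, G=6: +3·20° lon, +6·10° lat → SW at lon -120°, lat -30°.
Square 2, 3: +2·2° lon, +3·1° lat → SW at lon -116°, lat -27°.
Subsquare j=9, l=11: +9·0.0833333° lon, +11·0.0416667° lat → SW at lon -115.25°, lat -26.5417°.
Cell spans 0.0833333° lon × 0.0416667° lat. NE corner is SW corner plus one full cell.
latitude 26.5000° S, longitude 115.1667° W.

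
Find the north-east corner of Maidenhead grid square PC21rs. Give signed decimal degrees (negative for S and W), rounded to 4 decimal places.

-68.2083, 125.5000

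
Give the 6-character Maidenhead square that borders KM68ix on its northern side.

Latitude subsquare x = 23; +1 → 24, wraps to 0 = a, carry into square.
Latitude square 8; +1 → 9.
The longitude characters are unchanged.

KM69ia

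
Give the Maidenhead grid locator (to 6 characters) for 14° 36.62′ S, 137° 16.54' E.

PH85pj

Shift to the Maidenhead origin (180°W, 90°S): lon 317.2757, lat 75.3897.
Field: 317.2757/20 → 15 → P, 75.3897/10 → 7 → H; chars PH.
Square: 17.2757/2 → 8, 5.3897/1 → 5; chars 85.
Subsquare: 1.2757/0.0833333 → 15 → p, 0.3897/0.0416667 → 9 → j; chars pj.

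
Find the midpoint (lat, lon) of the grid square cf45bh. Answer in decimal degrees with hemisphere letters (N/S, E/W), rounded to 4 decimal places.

Field C=2, F=5: +2·20° lon, +5·10° lat → SW at lon -140°, lat -40°.
Square 4, 5: +4·2° lon, +5·1° lat → SW at lon -132°, lat -35°.
Subsquare b=1, h=7: +1·0.0833333° lon, +7·0.0416667° lat → SW at lon -131.917°, lat -34.7083°.
Cell spans 0.0833333° lon × 0.0416667° lat. Centre is SW corner plus half of each.
latitude 34.6875° S, longitude 131.8750° W.

34.6875° S, 131.8750° W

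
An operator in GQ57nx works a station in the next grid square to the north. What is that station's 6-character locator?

GQ58na

Latitude subsquare x = 23; +1 → 24, wraps to 0 = a, carry into square.
Latitude square 7; +1 → 8.
The longitude characters are unchanged.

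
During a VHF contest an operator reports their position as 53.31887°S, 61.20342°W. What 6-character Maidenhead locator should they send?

Offset from 180°W / 90°S: lon 118.7966°, lat 36.6811°.
Field (20°×10°, letters A–R): lon ⌊118.7966/20⌋ = 5 → F; lat ⌊36.6811/10⌋ = 3 → D.
Square (2°×1°, digits 0–9): lon ⌊18.7966/2⌋ = 9; lat ⌊6.6811/1⌋ = 6.
Subsquare (5′×2.5′, letters a–x): lon ⌊0.7966/0.0833333⌋ = 9 → j; lat ⌊0.6811/0.0416667⌋ = 16 → q.

FD96jq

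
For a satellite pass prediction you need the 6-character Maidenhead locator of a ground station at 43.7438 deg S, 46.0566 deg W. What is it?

Shift to the Maidenhead origin (180°W, 90°S): lon 133.9434, lat 46.2562.
Field (20°×10°, letters A–R): 133.9434/20 → 6 → G, 46.2562/10 → 4 → E; chars GE.
Square (2°×1°, digits 0–9): 13.9434/2 → 6, 6.2562/1 → 6; chars 66.
Subsquare (5′×2.5′, letters a–x): 1.9434/0.0833333 → 23 → x, 0.2562/0.0416667 → 6 → g; chars xg.

GE66xg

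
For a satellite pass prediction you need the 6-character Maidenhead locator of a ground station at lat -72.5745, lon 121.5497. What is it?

PB07sk

Add 180° to longitude and 90° to latitude: 301.5497, 17.4255.
Field: 301.5497/20 → 15 → P, 17.4255/10 → 1 → B; chars PB.
Square: 1.5497/2 → 0, 7.4255/1 → 7; chars 07.
Subsquare: 1.5497/0.0833333 → 18 → s, 0.4255/0.0416667 → 10 → k; chars sk.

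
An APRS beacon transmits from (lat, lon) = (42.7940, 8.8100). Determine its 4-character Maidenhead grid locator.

Add 180° to longitude and 90° to latitude: 188.81, 132.79.
Field: 188.81/20 → 9 → J, 132.79/10 → 13 → N; chars JN.
Square: 8.81/2 → 4, 2.79/1 → 2; chars 42.

JN42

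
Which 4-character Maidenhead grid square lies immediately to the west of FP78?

FP68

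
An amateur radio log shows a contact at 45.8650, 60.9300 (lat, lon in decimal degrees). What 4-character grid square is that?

Offset from 180°W / 90°S: lon 240.93°, lat 135.87°.
Field: lon ⌊240.93/20⌋ = 12 → M; lat ⌊135.87/10⌋ = 13 → N.
Square: lon ⌊0.93/2⌋ = 0; lat ⌊5.87/1⌋ = 5.

MN05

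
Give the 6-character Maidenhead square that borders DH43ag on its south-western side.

DH33xf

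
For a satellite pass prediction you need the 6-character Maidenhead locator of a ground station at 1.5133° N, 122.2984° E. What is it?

PJ11dm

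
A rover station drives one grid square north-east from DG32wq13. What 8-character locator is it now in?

Longitude extended square 1; +1 → 2.
Latitude extended square 3; +1 → 4.

DG32wq24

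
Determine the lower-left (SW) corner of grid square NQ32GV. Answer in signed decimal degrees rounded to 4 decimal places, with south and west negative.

72.8750, 86.5000

Field N=13, Q=16: +13·20° lon, +16·10° lat → SW at lon 80°, lat 70°.
Square 3, 2: +3·2° lon, +2·1° lat → SW at lon 86°, lat 72°.
Subsquare g=6, v=21: +6·0.0833333° lon, +21·0.0416667° lat → SW at lon 86.5°, lat 72.875°.
latitude 72.8750, longitude 86.5000.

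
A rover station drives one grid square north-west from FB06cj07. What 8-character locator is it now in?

FB06bj98

Longitude extended square 0; −1 → -1, wraps to 9, carry into subsquare.
Longitude subsquare c = 2; −1 → 1 = b.
Latitude extended square 7; +1 → 8.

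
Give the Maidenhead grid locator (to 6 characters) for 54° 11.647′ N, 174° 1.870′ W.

AO24xe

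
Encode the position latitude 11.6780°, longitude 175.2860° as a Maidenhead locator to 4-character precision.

Add 180° to longitude and 90° to latitude: 355.29, 101.68.
Field: 355.29/20 → 17 → R, 101.68/10 → 10 → K; chars RK.
Square: 15.29/2 → 7, 1.68/1 → 1; chars 71.

RK71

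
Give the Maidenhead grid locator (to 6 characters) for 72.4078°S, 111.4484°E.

Add 180° to longitude and 90° to latitude: 291.4484, 17.5922.
Field (20°×10°, letters A–R): lon ⌊291.4484/20⌋ = 14 → O; lat ⌊17.5922/10⌋ = 1 → B.
Square (2°×1°, digits 0–9): lon ⌊11.4484/2⌋ = 5; lat ⌊7.5922/1⌋ = 7.
Subsquare (5′×2.5′, letters a–x): lon ⌊1.4484/0.0833333⌋ = 17 → r; lat ⌊0.5922/0.0416667⌋ = 14 → o.

OB57ro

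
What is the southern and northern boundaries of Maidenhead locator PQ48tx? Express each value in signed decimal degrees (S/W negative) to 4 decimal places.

Field P=15, Q=16: +15·20° lon, +16·10° lat → SW at lon 120°, lat 70°.
Square 4, 8: +4·2° lon, +8·1° lat → SW at lon 128°, lat 78°.
Subsquare t=19, x=23: +19·0.0833333° lon, +23·0.0416667° lat → SW at lon 129.583°, lat 78.9583°.
Cell spans 0.0833333° lon × 0.0416667° lat.
south 78.9583, north 79.0000.

78.9583, 79.0000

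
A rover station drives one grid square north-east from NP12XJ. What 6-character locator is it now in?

NP22ak

Longitude subsquare x = 23; +1 → 24, wraps to 0 = a, carry into square.
Longitude square 1; +1 → 2.
Latitude subsquare j = 9; +1 → 10 = k.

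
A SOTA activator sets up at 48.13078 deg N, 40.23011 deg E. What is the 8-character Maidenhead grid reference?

Shift to the Maidenhead origin (180°W, 90°S): lon 220.23011, lat 138.13078.
Field: lon ⌊220.23011/20⌋ = 11 → L; lat ⌊138.13078/10⌋ = 13 → N.
Square: lon ⌊0.23011/2⌋ = 0; lat ⌊8.13078/1⌋ = 8.
Subsquare: lon ⌊0.23011/0.0833333⌋ = 2 → c; lat ⌊0.13078/0.0416667⌋ = 3 → d.
Extended square: lon ⌊0.06344/0.00833333⌋ = 7; lat ⌊0.00578/0.00416667⌋ = 1.

LN08cd71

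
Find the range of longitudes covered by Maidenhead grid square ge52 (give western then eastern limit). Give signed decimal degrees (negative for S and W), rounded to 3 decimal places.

-50.000, -48.000

Field G=6, E=4: +6·20° lon, +4·10° lat → SW at lon -60°, lat -50°.
Square 5, 2: +5·2° lon, +2·1° lat → SW at lon -50°, lat -48°.
Cell spans 2° lon × 1° lat.
west -50.000, east -48.000.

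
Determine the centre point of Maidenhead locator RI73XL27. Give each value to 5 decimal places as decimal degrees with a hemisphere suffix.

Field R=17, I=8: +17·20° lon, +8·10° lat → SW at lon 160°, lat -10°.
Square 7, 3: +7·2° lon, +3·1° lat → SW at lon 174°, lat -7°.
Subsquare x=23, l=11: +23·0.0833333° lon, +11·0.0416667° lat → SW at lon 175.917°, lat -6.54167°.
Extended square 2, 7: +2·0.00833333° lon, +7·0.00416667° lat → SW at lon 175.933°, lat -6.5125°.
Cell spans 0.00833333° lon × 0.00416667° lat. Centre is SW corner plus half of each.
latitude 6.51042° S, longitude 175.93750° E.

6.51042° S, 175.93750° E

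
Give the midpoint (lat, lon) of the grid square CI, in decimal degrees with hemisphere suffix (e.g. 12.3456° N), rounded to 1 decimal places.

Field C=2, I=8: +2·20° lon, +8·10° lat → SW at lon -140°, lat -10°.
Cell spans 20° lon × 10° lat. Centre is SW corner plus half of each.
latitude 5.0° S, longitude 130.0° W.

5.0° S, 130.0° W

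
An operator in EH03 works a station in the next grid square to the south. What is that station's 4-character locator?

EH02

Latitude square 3; −1 → 2.
The longitude characters are unchanged.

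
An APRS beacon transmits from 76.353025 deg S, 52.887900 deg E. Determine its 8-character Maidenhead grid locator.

Offset from 180°W / 90°S: lon 232.88790°, lat 13.64697°.
Field: lon ⌊232.88790/20⌋ = 11 → L; lat ⌊13.64697/10⌋ = 1 → B.
Square: lon ⌊12.88790/2⌋ = 6; lat ⌊3.64697/1⌋ = 3.
Subsquare: lon ⌊0.88790/0.0833333⌋ = 10 → k; lat ⌊0.64697/0.0416667⌋ = 15 → p.
Extended square: lon ⌊0.05457/0.00833333⌋ = 6; lat ⌊0.02197/0.00416667⌋ = 5.

LB63kp65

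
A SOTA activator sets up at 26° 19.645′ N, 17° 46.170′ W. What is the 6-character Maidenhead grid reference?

Add 180° to longitude and 90° to latitude: 162.2305, 116.3274.
Field: lon ⌊162.2305/20⌋ = 8 → I; lat ⌊116.3274/10⌋ = 11 → L.
Square: lon ⌊2.2305/2⌋ = 1; lat ⌊6.3274/1⌋ = 6.
Subsquare: lon ⌊0.2305/0.0833333⌋ = 2 → c; lat ⌊0.3274/0.0416667⌋ = 7 → h.

IL16ch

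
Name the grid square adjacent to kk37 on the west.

KK27

Longitude square 3; −1 → 2.
The latitude characters are unchanged.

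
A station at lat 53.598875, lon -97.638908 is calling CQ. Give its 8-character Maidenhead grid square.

EO13eo33

Offset from 180°W / 90°S: lon 82.36109°, lat 143.59887°.
Field (20°×10°, letters A–R): lon ⌊82.36109/20⌋ = 4 → E; lat ⌊143.59887/10⌋ = 14 → O.
Square (2°×1°, digits 0–9): lon ⌊2.36109/2⌋ = 1; lat ⌊3.59887/1⌋ = 3.
Subsquare (5′×2.5′, letters a–x): lon ⌊0.36109/0.0833333⌋ = 4 → e; lat ⌊0.59887/0.0416667⌋ = 14 → o.
Extended square (30″×15″, digits 0–9): lon ⌊0.02776/0.00833333⌋ = 3; lat ⌊0.01554/0.00416667⌋ = 3.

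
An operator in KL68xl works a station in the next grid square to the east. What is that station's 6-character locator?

KL78al

Longitude subsquare x = 23; +1 → 24, wraps to 0 = a, carry into square.
Longitude square 6; +1 → 7.
The latitude characters are unchanged.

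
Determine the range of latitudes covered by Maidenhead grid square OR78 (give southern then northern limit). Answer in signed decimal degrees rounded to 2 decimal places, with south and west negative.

88.00, 89.00

Field O=14, R=17: +14·20° lon, +17·10° lat → SW at lon 100°, lat 80°.
Square 7, 8: +7·2° lon, +8·1° lat → SW at lon 114°, lat 88°.
Cell spans 2° lon × 1° lat.
south 88.00, north 89.00.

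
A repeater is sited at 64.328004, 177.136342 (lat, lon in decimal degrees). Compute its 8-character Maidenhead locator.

RP84nh68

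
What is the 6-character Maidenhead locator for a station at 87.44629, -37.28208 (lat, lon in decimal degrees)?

HR17ik

Shift to the Maidenhead origin (180°W, 90°S): lon 142.7179, lat 177.4463.
Field: 142.7179/20 → 7 → H, 177.4463/10 → 17 → R; chars HR.
Square: 2.7179/2 → 1, 7.4463/1 → 7; chars 17.
Subsquare: 0.7179/0.0833333 → 8 → i, 0.4463/0.0416667 → 10 → k; chars ik.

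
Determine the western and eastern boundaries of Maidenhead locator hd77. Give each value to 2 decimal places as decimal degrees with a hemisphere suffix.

26.00° W, 24.00° W

Field H=7, D=3: +7·20° lon, +3·10° lat → SW at lon -40°, lat -60°.
Square 7, 7: +7·2° lon, +7·1° lat → SW at lon -26°, lat -53°.
Cell spans 2° lon × 1° lat.
west 26.00° W, east 24.00° W.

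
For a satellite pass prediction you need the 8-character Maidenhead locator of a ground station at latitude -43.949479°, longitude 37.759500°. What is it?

Offset from 180°W / 90°S: lon 217.75950°, lat 46.05052°.
Field: 217.75950/20 → 10 → K, 46.05052/10 → 4 → E; chars KE.
Square: 17.75950/2 → 8, 6.05052/1 → 6; chars 86.
Subsquare: 1.75950/0.0833333 → 21 → v, 0.05052/0.0416667 → 1 → b; chars vb.
Extended square: 0.00950/0.00833333 → 1, 0.00885/0.00416667 → 2; chars 12.

KE86vb12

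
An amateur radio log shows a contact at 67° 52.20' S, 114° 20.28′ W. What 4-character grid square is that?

Add 180° to longitude and 90° to latitude: 65.66, 22.13.
Field (20°×10°, letters A–R): lon ⌊65.66/20⌋ = 3 → D; lat ⌊22.13/10⌋ = 2 → C.
Square (2°×1°, digits 0–9): lon ⌊5.66/2⌋ = 2; lat ⌊2.13/1⌋ = 2.

DC22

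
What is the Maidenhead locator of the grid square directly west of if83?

IF73

Longitude square 8; −1 → 7.
The latitude characters are unchanged.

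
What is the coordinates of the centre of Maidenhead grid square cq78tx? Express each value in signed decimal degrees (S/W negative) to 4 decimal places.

78.9792, -124.3750

Field C=2, Q=16: +2·20° lon, +16·10° lat → SW at lon -140°, lat 70°.
Square 7, 8: +7·2° lon, +8·1° lat → SW at lon -126°, lat 78°.
Subsquare t=19, x=23: +19·0.0833333° lon, +23·0.0416667° lat → SW at lon -124.417°, lat 78.9583°.
Cell spans 0.0833333° lon × 0.0416667° lat. Centre is SW corner plus half of each.
latitude 78.9792, longitude -124.3750.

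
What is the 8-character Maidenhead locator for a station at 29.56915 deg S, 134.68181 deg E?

PG70ik13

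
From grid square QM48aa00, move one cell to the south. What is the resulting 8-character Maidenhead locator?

QM47ax09

Latitude extended square 0; −1 → -1, wraps to 9, carry into subsquare.
Latitude subsquare a = 0; −1 → -1, wraps to 23 = x, carry into square.
Latitude square 8; −1 → 7.
The longitude characters are unchanged.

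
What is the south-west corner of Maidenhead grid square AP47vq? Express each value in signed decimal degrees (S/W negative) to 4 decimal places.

67.6667, -170.2500

Field A=0, P=15: +0·20° lon, +15·10° lat → SW at lon -180°, lat 60°.
Square 4, 7: +4·2° lon, +7·1° lat → SW at lon -172°, lat 67°.
Subsquare v=21, q=16: +21·0.0833333° lon, +16·0.0416667° lat → SW at lon -170.25°, lat 67.6667°.
latitude 67.6667, longitude -170.2500.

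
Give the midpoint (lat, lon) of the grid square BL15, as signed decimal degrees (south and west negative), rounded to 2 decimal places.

25.50, -157.00

Field B=1, L=11: +1·20° lon, +11·10° lat → SW at lon -160°, lat 20°.
Square 1, 5: +1·2° lon, +5·1° lat → SW at lon -158°, lat 25°.
Cell spans 2° lon × 1° lat. Centre is SW corner plus half of each.
latitude 25.50, longitude -157.00.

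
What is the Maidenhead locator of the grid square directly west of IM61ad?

IM51xd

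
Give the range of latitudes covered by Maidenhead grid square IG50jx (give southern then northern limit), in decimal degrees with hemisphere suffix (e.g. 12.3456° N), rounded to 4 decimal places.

29.0417° S, 29.0000° S

Field I=8, G=6: +8·20° lon, +6·10° lat → SW at lon -20°, lat -30°.
Square 5, 0: +5·2° lon, +0·1° lat → SW at lon -10°, lat -30°.
Subsquare j=9, x=23: +9·0.0833333° lon, +23·0.0416667° lat → SW at lon -9.25°, lat -29.0417°.
Cell spans 0.0833333° lon × 0.0416667° lat.
south 29.0417° S, north 29.0000° S.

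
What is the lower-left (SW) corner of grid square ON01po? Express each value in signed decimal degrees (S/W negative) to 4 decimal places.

Field O=14, N=13: +14·20° lon, +13·10° lat → SW at lon 100°, lat 40°.
Square 0, 1: +0·2° lon, +1·1° lat → SW at lon 100°, lat 41°.
Subsquare p=15, o=14: +15·0.0833333° lon, +14·0.0416667° lat → SW at lon 101.25°, lat 41.5833°.
latitude 41.5833, longitude 101.2500.

41.5833, 101.2500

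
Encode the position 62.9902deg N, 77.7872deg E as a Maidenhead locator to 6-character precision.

Offset from 180°W / 90°S: lon 257.7872°, lat 152.9902°.
Field: lon ⌊257.7872/20⌋ = 12 → M; lat ⌊152.9902/10⌋ = 15 → P.
Square: lon ⌊17.7872/2⌋ = 8; lat ⌊2.9902/1⌋ = 2.
Subsquare: lon ⌊1.7872/0.0833333⌋ = 21 → v; lat ⌊0.9902/0.0416667⌋ = 23 → x.

MP82vx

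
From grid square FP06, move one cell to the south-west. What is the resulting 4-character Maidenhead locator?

EP95

Longitude square 0; −1 → -1, wraps to 9, carry into field.
Longitude field F = 5; −1 → 4 = E.
Latitude square 6; −1 → 5.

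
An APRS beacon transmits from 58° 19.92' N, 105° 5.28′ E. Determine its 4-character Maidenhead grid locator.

OO28

Offset from 180°W / 90°S: lon 285.09°, lat 148.33°.
Field: 285.09/20 → 14 → O, 148.33/10 → 14 → O; chars OO.
Square: 5.09/2 → 2, 8.33/1 → 8; chars 28.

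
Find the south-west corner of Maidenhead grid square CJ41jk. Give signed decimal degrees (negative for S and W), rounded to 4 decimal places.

Field C=2, J=9: +2·20° lon, +9·10° lat → SW at lon -140°, lat 0°.
Square 4, 1: +4·2° lon, +1·1° lat → SW at lon -132°, lat 1°.
Subsquare j=9, k=10: +9·0.0833333° lon, +10·0.0416667° lat → SW at lon -131.25°, lat 1.41667°.
latitude 1.4167, longitude -131.2500.

1.4167, -131.2500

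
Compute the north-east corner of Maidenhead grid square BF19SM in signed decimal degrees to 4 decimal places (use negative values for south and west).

-30.4583, -156.4167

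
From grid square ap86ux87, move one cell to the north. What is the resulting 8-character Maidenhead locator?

AP86ux88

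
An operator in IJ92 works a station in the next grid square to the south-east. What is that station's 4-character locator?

JJ01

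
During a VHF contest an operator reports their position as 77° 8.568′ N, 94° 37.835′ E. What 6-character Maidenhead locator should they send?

NQ77hd

Shift to the Maidenhead origin (180°W, 90°S): lon 274.6306, lat 167.1428.
Field (20°×10°, letters A–R): 274.6306/20 → 13 → N, 167.1428/10 → 16 → Q; chars NQ.
Square (2°×1°, digits 0–9): 14.6306/2 → 7, 7.1428/1 → 7; chars 77.
Subsquare (5′×2.5′, letters a–x): 0.6306/0.0833333 → 7 → h, 0.1428/0.0416667 → 3 → d; chars hd.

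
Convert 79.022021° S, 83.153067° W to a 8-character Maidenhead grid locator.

Shift to the Maidenhead origin (180°W, 90°S): lon 96.84693, lat 10.97798.
Field: lon ⌊96.84693/20⌋ = 4 → E; lat ⌊10.97798/10⌋ = 1 → B.
Square: lon ⌊16.84693/2⌋ = 8; lat ⌊0.97798/1⌋ = 0.
Subsquare: lon ⌊0.84693/0.0833333⌋ = 10 → k; lat ⌊0.97798/0.0416667⌋ = 23 → x.
Extended square: lon ⌊0.01360/0.00833333⌋ = 1; lat ⌊0.01965/0.00416667⌋ = 4.

EB80kx14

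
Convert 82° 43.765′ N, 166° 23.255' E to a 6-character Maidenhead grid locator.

Shift to the Maidenhead origin (180°W, 90°S): lon 346.3876, lat 172.7294.
Field (20°×10°, letters A–R): lon ⌊346.3876/20⌋ = 17 → R; lat ⌊172.7294/10⌋ = 17 → R.
Square (2°×1°, digits 0–9): lon ⌊6.3876/2⌋ = 3; lat ⌊2.7294/1⌋ = 2.
Subsquare (5′×2.5′, letters a–x): lon ⌊0.3876/0.0833333⌋ = 4 → e; lat ⌊0.7294/0.0416667⌋ = 17 → r.

RR32er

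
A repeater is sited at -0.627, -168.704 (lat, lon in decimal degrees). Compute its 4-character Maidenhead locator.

Offset from 180°W / 90°S: lon 11.30°, lat 89.37°.
Field (20°×10°, letters A–R): 11.30/20 → 0 → A, 89.37/10 → 8 → I; chars AI.
Square (2°×1°, digits 0–9): 11.30/2 → 5, 9.37/1 → 9; chars 59.

AI59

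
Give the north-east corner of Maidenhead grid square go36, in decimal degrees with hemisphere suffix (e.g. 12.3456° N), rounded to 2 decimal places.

57.00° N, 52.00° W

Field G=6, O=14: +6·20° lon, +14·10° lat → SW at lon -60°, lat 50°.
Square 3, 6: +3·2° lon, +6·1° lat → SW at lon -54°, lat 56°.
Cell spans 2° lon × 1° lat. NE corner is SW corner plus one full cell.
latitude 57.00° N, longitude 52.00° W.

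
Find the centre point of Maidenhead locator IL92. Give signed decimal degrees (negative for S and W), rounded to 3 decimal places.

22.500, -1.000

Field I=8, L=11: +8·20° lon, +11·10° lat → SW at lon -20°, lat 20°.
Square 9, 2: +9·2° lon, +2·1° lat → SW at lon -2°, lat 22°.
Cell spans 2° lon × 1° lat. Centre is SW corner plus half of each.
latitude 22.500, longitude -1.000.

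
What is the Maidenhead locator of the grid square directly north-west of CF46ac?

Longitude subsquare a = 0; −1 → -1, wraps to 23 = x, carry into square.
Longitude square 4; −1 → 3.
Latitude subsquare c = 2; +1 → 3 = d.

CF36xd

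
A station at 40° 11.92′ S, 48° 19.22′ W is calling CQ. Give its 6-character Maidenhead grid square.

GE59ut

Shift to the Maidenhead origin (180°W, 90°S): lon 131.6797, lat 49.8013.
Field: 131.6797/20 → 6 → G, 49.8013/10 → 4 → E; chars GE.
Square: 11.6797/2 → 5, 9.8013/1 → 9; chars 59.
Subsquare: 1.6797/0.0833333 → 20 → u, 0.8013/0.0416667 → 19 → t; chars ut.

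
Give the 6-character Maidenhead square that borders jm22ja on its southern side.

JM21jx

Latitude subsquare a = 0; −1 → -1, wraps to 23 = x, carry into square.
Latitude square 2; −1 → 1.
The longitude characters are unchanged.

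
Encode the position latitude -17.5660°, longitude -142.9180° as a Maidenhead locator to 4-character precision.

BH82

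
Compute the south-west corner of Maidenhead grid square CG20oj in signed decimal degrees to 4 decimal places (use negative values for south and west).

-29.6250, -134.8333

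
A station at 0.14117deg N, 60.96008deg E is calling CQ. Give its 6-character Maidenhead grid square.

MJ00ld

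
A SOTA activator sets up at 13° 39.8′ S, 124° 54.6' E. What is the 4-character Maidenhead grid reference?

Add 180° to longitude and 90° to latitude: 304.91, 76.34.
Field: 304.91/20 → 15 → P, 76.34/10 → 7 → H; chars PH.
Square: 4.91/2 → 2, 6.34/1 → 6; chars 26.

PH26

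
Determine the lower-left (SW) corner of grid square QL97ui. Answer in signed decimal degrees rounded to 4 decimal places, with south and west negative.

27.3333, 159.6667

Field Q=16, L=11: +16·20° lon, +11·10° lat → SW at lon 140°, lat 20°.
Square 9, 7: +9·2° lon, +7·1° lat → SW at lon 158°, lat 27°.
Subsquare u=20, i=8: +20·0.0833333° lon, +8·0.0416667° lat → SW at lon 159.667°, lat 27.3333°.
latitude 27.3333, longitude 159.6667.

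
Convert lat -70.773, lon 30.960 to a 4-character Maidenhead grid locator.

Add 180° to longitude and 90° to latitude: 210.96, 19.23.
Field: 210.96/20 → 10 → K, 19.23/10 → 1 → B; chars KB.
Square: 10.96/2 → 5, 9.23/1 → 9; chars 59.

KB59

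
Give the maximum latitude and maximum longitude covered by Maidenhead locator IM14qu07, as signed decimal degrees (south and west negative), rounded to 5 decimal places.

Field I=8, M=12: +8·20° lon, +12·10° lat → SW at lon -20°, lat 30°.
Square 1, 4: +1·2° lon, +4·1° lat → SW at lon -18°, lat 34°.
Subsquare q=16, u=20: +16·0.0833333° lon, +20·0.0416667° lat → SW at lon -16.6667°, lat 34.8333°.
Extended square 0, 7: +0·0.00833333° lon, +7·0.00416667° lat → SW at lon -16.6667°, lat 34.8625°.
Cell spans 0.00833333° lon × 0.00416667° lat. NE corner is SW corner plus one full cell.
latitude 34.86667, longitude -16.65833.

34.86667, -16.65833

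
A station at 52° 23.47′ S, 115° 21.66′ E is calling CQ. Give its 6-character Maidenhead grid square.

Offset from 180°W / 90°S: lon 295.3610°, lat 37.6088°.
Field: lon ⌊295.3610/20⌋ = 14 → O; lat ⌊37.6088/10⌋ = 3 → D.
Square: lon ⌊15.3610/2⌋ = 7; lat ⌊7.6088/1⌋ = 7.
Subsquare: lon ⌊1.3610/0.0833333⌋ = 16 → q; lat ⌊0.6088/0.0416667⌋ = 14 → o.

OD77qo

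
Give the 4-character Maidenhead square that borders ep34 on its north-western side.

EP25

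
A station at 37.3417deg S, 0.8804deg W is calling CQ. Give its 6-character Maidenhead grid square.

IF92np

Offset from 180°W / 90°S: lon 179.1196°, lat 52.6583°.
Field: lon ⌊179.1196/20⌋ = 8 → I; lat ⌊52.6583/10⌋ = 5 → F.
Square: lon ⌊19.1196/2⌋ = 9; lat ⌊2.6583/1⌋ = 2.
Subsquare: lon ⌊1.1196/0.0833333⌋ = 13 → n; lat ⌊0.6583/0.0416667⌋ = 15 → p.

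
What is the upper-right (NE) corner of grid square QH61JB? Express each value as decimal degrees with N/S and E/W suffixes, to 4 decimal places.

18.9167° S, 152.8333° E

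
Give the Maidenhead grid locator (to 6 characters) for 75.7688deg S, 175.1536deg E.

RB74nf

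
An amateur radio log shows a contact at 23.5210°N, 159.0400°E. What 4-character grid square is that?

QL93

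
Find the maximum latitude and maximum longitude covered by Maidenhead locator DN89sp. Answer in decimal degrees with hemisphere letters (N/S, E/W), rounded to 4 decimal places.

49.6667° N, 102.4167° W

Field D=3, N=13: +3·20° lon, +13·10° lat → SW at lon -120°, lat 40°.
Square 8, 9: +8·2° lon, +9·1° lat → SW at lon -104°, lat 49°.
Subsquare s=18, p=15: +18·0.0833333° lon, +15·0.0416667° lat → SW at lon -102.5°, lat 49.625°.
Cell spans 0.0833333° lon × 0.0416667° lat. NE corner is SW corner plus one full cell.
latitude 49.6667° N, longitude 102.4167° W.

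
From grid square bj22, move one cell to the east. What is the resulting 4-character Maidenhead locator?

Longitude square 2; +1 → 3.
The latitude characters are unchanged.

BJ32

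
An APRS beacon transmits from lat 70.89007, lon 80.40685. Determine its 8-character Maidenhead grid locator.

Offset from 180°W / 90°S: lon 260.40685°, lat 160.89007°.
Field: 260.40685/20 → 13 → N, 160.89007/10 → 16 → Q; chars NQ.
Square: 0.40685/2 → 0, 0.89007/1 → 0; chars 00.
Subsquare: 0.40685/0.0833333 → 4 → e, 0.89007/0.0416667 → 21 → v; chars ev.
Extended square: 0.07352/0.00833333 → 8, 0.01507/0.00416667 → 3; chars 83.

NQ00ev83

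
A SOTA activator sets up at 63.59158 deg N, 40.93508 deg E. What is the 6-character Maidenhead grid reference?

Shift to the Maidenhead origin (180°W, 90°S): lon 220.9351, lat 153.5916.
Field: lon ⌊220.9351/20⌋ = 11 → L; lat ⌊153.5916/10⌋ = 15 → P.
Square: lon ⌊0.9351/2⌋ = 0; lat ⌊3.5916/1⌋ = 3.
Subsquare: lon ⌊0.9351/0.0833333⌋ = 11 → l; lat ⌊0.5916/0.0416667⌋ = 14 → o.

LP03lo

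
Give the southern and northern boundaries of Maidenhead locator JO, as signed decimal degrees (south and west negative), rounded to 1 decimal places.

50.0, 60.0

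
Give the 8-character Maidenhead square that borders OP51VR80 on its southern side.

Latitude extended square 0; −1 → -1, wraps to 9, carry into subsquare.
Latitude subsquare r = 17; −1 → 16 = q.
The longitude characters are unchanged.

OP51vq89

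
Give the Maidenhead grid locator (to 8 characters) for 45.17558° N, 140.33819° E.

QN05ee02

Add 180° to longitude and 90° to latitude: 320.33819, 135.17558.
Field: 320.33819/20 → 16 → Q, 135.17558/10 → 13 → N; chars QN.
Square: 0.33819/2 → 0, 5.17558/1 → 5; chars 05.
Subsquare: 0.33819/0.0833333 → 4 → e, 0.17558/0.0416667 → 4 → e; chars ee.
Extended square: 0.00486/0.00833333 → 0, 0.00891/0.00416667 → 2; chars 02.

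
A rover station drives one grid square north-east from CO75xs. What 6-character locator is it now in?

CO85at

Longitude subsquare x = 23; +1 → 24, wraps to 0 = a, carry into square.
Longitude square 7; +1 → 8.
Latitude subsquare s = 18; +1 → 19 = t.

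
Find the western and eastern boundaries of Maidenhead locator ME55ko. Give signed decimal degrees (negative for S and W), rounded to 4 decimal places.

70.8333, 70.9167

Field M=12, E=4: +12·20° lon, +4·10° lat → SW at lon 60°, lat -50°.
Square 5, 5: +5·2° lon, +5·1° lat → SW at lon 70°, lat -45°.
Subsquare k=10, o=14: +10·0.0833333° lon, +14·0.0416667° lat → SW at lon 70.8333°, lat -44.4167°.
Cell spans 0.0833333° lon × 0.0416667° lat.
west 70.8333, east 70.9167.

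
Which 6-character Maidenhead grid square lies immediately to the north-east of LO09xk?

LO19al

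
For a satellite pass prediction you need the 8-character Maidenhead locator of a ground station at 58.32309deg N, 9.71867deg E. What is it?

Add 180° to longitude and 90° to latitude: 189.71867, 148.32309.
Field: 189.71867/20 → 9 → J, 148.32309/10 → 14 → O; chars JO.
Square: 9.71867/2 → 4, 8.32309/1 → 8; chars 48.
Subsquare: 1.71867/0.0833333 → 20 → u, 0.32309/0.0416667 → 7 → h; chars uh.
Extended square: 0.05200/0.00833333 → 6, 0.03142/0.00416667 → 7; chars 67.

JO48uh67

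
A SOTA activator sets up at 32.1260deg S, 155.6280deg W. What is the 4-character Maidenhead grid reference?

BF27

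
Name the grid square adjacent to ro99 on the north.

Latitude square 9; +1 → 10, wraps to 0, carry into field.
Latitude field O = 14; +1 → 15 = P.
The longitude characters are unchanged.

RP90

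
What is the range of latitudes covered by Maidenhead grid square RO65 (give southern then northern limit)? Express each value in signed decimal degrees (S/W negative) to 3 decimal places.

Field R=17, O=14: +17·20° lon, +14·10° lat → SW at lon 160°, lat 50°.
Square 6, 5: +6·2° lon, +5·1° lat → SW at lon 172°, lat 55°.
Cell spans 2° lon × 1° lat.
south 55.000, north 56.000.

55.000, 56.000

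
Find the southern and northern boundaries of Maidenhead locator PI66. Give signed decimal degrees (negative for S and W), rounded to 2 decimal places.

-4.00, -3.00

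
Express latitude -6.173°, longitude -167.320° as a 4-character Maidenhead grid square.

AI63

Shift to the Maidenhead origin (180°W, 90°S): lon 12.68, lat 83.83.
Field: lon ⌊12.68/20⌋ = 0 → A; lat ⌊83.83/10⌋ = 8 → I.
Square: lon ⌊12.68/2⌋ = 6; lat ⌊3.83/1⌋ = 3.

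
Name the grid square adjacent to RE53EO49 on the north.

Latitude extended square 9; +1 → 10, wraps to 0, carry into subsquare.
Latitude subsquare o = 14; +1 → 15 = p.
The longitude characters are unchanged.

RE53ep40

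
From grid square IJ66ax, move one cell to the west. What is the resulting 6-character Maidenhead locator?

Longitude subsquare a = 0; −1 → -1, wraps to 23 = x, carry into square.
Longitude square 6; −1 → 5.
The latitude characters are unchanged.

IJ56xx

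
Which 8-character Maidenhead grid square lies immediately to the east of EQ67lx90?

EQ67mx00

Longitude extended square 9; +1 → 10, wraps to 0, carry into subsquare.
Longitude subsquare l = 11; +1 → 12 = m.
The latitude characters are unchanged.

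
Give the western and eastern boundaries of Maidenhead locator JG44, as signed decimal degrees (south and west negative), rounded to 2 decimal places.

8.00, 10.00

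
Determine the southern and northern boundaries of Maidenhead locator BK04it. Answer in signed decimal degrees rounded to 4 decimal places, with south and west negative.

Field B=1, K=10: +1·20° lon, +10·10° lat → SW at lon -160°, lat 10°.
Square 0, 4: +0·2° lon, +4·1° lat → SW at lon -160°, lat 14°.
Subsquare i=8, t=19: +8·0.0833333° lon, +19·0.0416667° lat → SW at lon -159.333°, lat 14.7917°.
Cell spans 0.0833333° lon × 0.0416667° lat.
south 14.7917, north 14.8333.

14.7917, 14.8333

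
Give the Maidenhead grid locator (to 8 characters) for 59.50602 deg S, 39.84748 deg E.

Offset from 180°W / 90°S: lon 219.84748°, lat 30.49398°.
Field (20°×10°, letters A–R): 219.84748/20 → 10 → K, 30.49398/10 → 3 → D; chars KD.
Square (2°×1°, digits 0–9): 19.84748/2 → 9, 0.49398/1 → 0; chars 90.
Subsquare (5′×2.5′, letters a–x): 1.84748/0.0833333 → 22 → w, 0.49398/0.0416667 → 11 → l; chars wl.
Extended square (30″×15″, digits 0–9): 0.01415/0.00833333 → 1, 0.03565/0.00416667 → 8; chars 18.

KD90wl18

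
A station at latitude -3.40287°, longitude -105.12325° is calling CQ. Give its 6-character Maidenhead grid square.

Offset from 180°W / 90°S: lon 74.8768°, lat 86.5971°.
Field: lon ⌊74.8768/20⌋ = 3 → D; lat ⌊86.5971/10⌋ = 8 → I.
Square: lon ⌊14.8768/2⌋ = 7; lat ⌊6.5971/1⌋ = 6.
Subsquare: lon ⌊0.8768/0.0833333⌋ = 10 → k; lat ⌊0.5971/0.0416667⌋ = 14 → o.

DI76ko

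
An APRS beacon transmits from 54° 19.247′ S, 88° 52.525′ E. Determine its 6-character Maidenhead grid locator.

ND45kq

Offset from 180°W / 90°S: lon 268.8754°, lat 35.6792°.
Field: 268.8754/20 → 13 → N, 35.6792/10 → 3 → D; chars ND.
Square: 8.8754/2 → 4, 5.6792/1 → 5; chars 45.
Subsquare: 0.8754/0.0833333 → 10 → k, 0.6792/0.0416667 → 16 → q; chars kq.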